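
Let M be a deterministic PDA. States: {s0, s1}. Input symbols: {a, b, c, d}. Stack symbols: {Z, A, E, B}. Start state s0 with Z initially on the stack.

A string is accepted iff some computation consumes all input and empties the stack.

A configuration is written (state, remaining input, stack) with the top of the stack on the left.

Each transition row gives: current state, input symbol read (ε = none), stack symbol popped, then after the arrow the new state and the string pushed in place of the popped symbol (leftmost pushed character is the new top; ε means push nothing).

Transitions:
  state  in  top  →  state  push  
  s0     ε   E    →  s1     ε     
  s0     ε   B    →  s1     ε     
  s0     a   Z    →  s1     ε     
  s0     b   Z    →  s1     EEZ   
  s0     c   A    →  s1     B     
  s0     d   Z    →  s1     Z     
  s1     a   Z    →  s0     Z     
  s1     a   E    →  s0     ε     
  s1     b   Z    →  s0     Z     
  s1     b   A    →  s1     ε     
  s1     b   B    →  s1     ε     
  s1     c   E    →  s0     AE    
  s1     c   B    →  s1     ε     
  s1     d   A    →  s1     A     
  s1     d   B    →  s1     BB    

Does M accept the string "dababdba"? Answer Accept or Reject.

Accept

(s0, dababdba, Z)
  read d, top Z: go to s1, push Z → (s1, ababdba, Z)
  read a, top Z: go to s0, push Z → (s0, babdba, Z)
  read b, top Z: go to s1, push EEZ → (s1, abdba, EEZ)
  read a, top E: go to s0, push ε → (s0, bdba, EZ)
  ε-move, top E: go to s1, push ε → (s1, bdba, Z)
  read b, top Z: go to s0, push Z → (s0, dba, Z)
  read d, top Z: go to s1, push Z → (s1, ba, Z)
  read b, top Z: go to s0, push Z → (s0, a, Z)
  read a, top Z: go to s1, push ε → (s1, ε, ε)
All input consumed and the stack is empty.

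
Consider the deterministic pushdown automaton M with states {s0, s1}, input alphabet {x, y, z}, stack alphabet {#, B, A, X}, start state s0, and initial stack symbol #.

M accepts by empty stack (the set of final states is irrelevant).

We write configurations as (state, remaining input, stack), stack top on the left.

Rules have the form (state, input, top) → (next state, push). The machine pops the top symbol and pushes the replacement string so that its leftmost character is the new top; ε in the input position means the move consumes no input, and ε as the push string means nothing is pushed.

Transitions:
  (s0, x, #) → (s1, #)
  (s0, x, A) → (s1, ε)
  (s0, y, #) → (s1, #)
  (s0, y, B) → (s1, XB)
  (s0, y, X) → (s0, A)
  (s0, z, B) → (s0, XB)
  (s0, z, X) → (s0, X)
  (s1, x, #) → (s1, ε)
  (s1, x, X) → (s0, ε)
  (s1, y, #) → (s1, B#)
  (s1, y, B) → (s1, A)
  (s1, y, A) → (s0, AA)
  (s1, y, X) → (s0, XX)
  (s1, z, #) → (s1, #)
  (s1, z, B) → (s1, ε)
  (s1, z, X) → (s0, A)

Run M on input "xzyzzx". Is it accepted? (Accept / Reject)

(s0, xzyzzx, #)
  read x, top #: go to s1, push # → (s1, zyzzx, #)
  read z, top #: go to s1, push # → (s1, yzzx, #)
  read y, top #: go to s1, push B# → (s1, zzx, B#)
  read z, top B: go to s1, push ε → (s1, zx, #)
  read z, top #: go to s1, push # → (s1, x, #)
  read x, top #: go to s1, push ε → (s1, ε, ε)
All input consumed and the stack is empty.

Accept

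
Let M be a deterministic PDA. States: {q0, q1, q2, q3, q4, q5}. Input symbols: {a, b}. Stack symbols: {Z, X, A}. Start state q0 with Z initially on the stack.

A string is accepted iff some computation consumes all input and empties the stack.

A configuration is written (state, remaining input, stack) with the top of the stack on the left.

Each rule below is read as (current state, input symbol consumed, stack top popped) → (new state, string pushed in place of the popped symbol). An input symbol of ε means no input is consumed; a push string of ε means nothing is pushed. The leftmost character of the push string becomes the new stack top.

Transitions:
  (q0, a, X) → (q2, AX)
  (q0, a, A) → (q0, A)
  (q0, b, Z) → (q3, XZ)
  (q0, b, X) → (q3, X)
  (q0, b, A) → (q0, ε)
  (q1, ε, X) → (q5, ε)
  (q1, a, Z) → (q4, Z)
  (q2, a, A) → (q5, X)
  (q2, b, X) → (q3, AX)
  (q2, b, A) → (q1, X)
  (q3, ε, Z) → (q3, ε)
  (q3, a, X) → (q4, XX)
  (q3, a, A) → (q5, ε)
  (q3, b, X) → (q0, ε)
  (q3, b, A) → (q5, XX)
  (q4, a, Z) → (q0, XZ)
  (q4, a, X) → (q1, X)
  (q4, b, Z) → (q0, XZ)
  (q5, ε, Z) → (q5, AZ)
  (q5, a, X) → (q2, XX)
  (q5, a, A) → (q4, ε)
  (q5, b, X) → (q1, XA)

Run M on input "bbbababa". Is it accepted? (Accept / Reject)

(q0, bbbababa, Z) ⊢ (q3, bbababa, XZ) ⊢ (q0, bababa, Z) ⊢ (q3, ababa, XZ) ⊢ (q4, baba, XXZ)
No transition applies at (q4, baba, XXZ); input not fully consumed.

Reject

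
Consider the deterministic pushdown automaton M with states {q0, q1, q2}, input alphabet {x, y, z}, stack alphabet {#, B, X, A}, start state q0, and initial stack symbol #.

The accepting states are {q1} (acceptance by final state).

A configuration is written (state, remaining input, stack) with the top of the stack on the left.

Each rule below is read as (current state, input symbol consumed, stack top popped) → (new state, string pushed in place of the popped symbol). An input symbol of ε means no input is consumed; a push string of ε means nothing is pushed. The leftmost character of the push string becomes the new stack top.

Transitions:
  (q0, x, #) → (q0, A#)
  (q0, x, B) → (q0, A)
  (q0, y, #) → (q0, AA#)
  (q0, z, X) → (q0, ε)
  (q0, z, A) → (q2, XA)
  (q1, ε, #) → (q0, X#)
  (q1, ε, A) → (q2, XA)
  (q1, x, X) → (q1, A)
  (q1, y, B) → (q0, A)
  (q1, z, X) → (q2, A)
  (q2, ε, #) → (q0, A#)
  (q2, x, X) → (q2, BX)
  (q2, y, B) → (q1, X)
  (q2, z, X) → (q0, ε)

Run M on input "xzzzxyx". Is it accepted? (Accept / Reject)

(q0, xzzzxyx, #) ⊢ (q0, zzzxyx, A#) ⊢ (q2, zzxyx, XA#) ⊢ (q0, zxyx, A#) ⊢ (q2, xyx, XA#) ⊢ (q2, yx, BXA#) ⊢ (q1, x, XXA#) ⊢ (q1, ε, AXA#)
All input consumed; state q1 ∈ F.

Accept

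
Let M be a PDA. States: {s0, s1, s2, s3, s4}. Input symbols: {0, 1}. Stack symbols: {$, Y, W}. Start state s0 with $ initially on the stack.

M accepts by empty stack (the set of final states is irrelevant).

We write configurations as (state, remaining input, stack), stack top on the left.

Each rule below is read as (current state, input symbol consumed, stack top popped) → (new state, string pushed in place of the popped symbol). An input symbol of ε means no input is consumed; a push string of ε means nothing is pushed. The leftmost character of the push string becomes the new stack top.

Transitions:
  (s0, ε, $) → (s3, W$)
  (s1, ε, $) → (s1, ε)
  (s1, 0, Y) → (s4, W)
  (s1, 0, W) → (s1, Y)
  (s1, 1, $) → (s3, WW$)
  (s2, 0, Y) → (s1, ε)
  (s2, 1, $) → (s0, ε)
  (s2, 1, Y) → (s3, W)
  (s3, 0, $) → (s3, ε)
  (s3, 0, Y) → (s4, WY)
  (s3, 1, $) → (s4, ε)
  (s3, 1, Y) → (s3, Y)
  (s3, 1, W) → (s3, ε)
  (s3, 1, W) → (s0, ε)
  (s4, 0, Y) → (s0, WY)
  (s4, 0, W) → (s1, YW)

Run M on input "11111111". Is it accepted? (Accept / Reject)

Accept

One accepting computation: (s0, 11111111, $) ⊢ (s3, 11111111, W$) ⊢ (s0, 1111111, $) ⊢ (s3, 1111111, W$) ⊢ (s0, 111111, $) ⊢ (s3, 111111, W$) ⊢ (s0, 11111, $) ⊢ (s3, 11111, W$) ⊢ (s0, 1111, $) ⊢ (s3, 1111, W$) ⊢ (s0, 111, $) ⊢ (s3, 111, W$) ⊢ (s0, 11, $) ⊢ (s3, 11, W$) ⊢ (s3, 1, $) ⊢ (s4, ε, ε)
All input consumed and the stack is empty.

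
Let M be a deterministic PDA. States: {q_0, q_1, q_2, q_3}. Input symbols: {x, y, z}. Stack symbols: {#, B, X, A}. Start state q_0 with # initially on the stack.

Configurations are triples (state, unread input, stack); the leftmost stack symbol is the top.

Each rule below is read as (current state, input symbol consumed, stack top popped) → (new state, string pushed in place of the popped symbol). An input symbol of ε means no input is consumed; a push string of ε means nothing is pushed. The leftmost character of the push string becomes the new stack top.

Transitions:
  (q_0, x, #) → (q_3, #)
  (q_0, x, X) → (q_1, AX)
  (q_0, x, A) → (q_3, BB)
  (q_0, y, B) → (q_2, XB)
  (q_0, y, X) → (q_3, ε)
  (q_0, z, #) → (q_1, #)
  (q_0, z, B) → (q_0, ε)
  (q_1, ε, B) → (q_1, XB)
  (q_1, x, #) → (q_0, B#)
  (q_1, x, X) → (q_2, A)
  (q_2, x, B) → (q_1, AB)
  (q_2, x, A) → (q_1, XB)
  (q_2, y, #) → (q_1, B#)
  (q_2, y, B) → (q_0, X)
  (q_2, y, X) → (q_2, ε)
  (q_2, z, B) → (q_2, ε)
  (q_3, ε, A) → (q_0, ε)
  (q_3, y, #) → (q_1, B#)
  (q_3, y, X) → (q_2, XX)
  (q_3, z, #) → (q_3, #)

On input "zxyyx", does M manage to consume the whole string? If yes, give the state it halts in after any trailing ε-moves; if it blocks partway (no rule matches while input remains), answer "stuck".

(q_0, zxyyx, #)
  read z, top #: go to q_1, push # → (q_1, xyyx, #)
  read x, top #: go to q_0, push B# → (q_0, yyx, B#)
  read y, top B: go to q_2, push XB → (q_2, yx, XB#)
  read y, top X: go to q_2, push ε → (q_2, x, B#)
  read x, top B: go to q_1, push AB → (q_1, ε, AB#)
All input consumed; M is in state q_1.

q_1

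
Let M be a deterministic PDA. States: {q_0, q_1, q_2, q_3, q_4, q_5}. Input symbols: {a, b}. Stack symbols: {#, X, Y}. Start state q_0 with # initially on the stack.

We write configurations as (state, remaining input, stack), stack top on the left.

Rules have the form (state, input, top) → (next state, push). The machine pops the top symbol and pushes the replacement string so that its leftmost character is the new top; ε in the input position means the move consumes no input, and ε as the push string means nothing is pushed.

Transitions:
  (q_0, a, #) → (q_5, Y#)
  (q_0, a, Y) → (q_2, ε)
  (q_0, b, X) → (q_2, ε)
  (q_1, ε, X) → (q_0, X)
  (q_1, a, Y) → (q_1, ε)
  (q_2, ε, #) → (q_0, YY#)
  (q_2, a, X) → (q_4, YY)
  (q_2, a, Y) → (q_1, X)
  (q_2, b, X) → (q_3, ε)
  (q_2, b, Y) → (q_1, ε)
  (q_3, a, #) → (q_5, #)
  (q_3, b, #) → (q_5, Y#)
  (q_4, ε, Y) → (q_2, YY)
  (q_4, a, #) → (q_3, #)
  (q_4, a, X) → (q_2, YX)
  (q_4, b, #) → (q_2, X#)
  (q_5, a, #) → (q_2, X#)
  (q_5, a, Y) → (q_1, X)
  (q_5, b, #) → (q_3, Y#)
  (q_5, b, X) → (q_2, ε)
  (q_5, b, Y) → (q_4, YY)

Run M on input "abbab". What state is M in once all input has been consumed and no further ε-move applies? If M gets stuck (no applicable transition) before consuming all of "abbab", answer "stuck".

stuck

(q_0, abbab, #)
  read a, top #: go to q_5, push Y# → (q_5, bbab, Y#)
  read b, top Y: go to q_4, push YY → (q_4, bab, YY#)
  ε-move, top Y: go to q_2, push YY → (q_2, bab, YYY#)
  read b, top Y: go to q_1, push ε → (q_1, ab, YY#)
  read a, top Y: go to q_1, push ε → (q_1, b, Y#)
No transition for (q_1, b, top Y); M blocks with input b remaining.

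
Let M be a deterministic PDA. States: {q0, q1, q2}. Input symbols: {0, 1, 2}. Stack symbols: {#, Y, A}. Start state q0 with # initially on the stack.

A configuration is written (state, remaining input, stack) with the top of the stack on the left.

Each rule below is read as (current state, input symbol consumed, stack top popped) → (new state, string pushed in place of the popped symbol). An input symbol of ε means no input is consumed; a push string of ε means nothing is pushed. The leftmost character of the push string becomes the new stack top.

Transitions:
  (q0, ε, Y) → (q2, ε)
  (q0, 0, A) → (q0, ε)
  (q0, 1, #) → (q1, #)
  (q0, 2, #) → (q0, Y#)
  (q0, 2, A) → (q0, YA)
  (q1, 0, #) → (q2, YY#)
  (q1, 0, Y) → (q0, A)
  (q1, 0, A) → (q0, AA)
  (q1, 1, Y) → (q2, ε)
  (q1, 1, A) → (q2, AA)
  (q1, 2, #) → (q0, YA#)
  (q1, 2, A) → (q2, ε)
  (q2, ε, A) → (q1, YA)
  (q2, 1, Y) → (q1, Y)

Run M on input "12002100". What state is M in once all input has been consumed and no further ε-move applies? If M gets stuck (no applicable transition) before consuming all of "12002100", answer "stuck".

(q0, 12002100, #)
  read 1, top #: go to q1, push # → (q1, 2002100, #)
  read 2, top #: go to q0, push YA# → (q0, 002100, YA#)
  ε-move, top Y: go to q2, push ε → (q2, 002100, A#)
  ε-move, top A: go to q1, push YA → (q1, 002100, YA#)
  read 0, top Y: go to q0, push A → (q0, 02100, AA#)
  read 0, top A: go to q0, push ε → (q0, 2100, A#)
  read 2, top A: go to q0, push YA → (q0, 100, YA#)
  ε-move, top Y: go to q2, push ε → (q2, 100, A#)
  ε-move, top A: go to q1, push YA → (q1, 100, YA#)
  read 1, top Y: go to q2, push ε → (q2, 00, A#)
  ε-move, top A: go to q1, push YA → (q1, 00, YA#)
  read 0, top Y: go to q0, push A → (q0, 0, AA#)
  read 0, top A: go to q0, push ε → (q0, ε, A#)
All input consumed; M is in state q0.

q0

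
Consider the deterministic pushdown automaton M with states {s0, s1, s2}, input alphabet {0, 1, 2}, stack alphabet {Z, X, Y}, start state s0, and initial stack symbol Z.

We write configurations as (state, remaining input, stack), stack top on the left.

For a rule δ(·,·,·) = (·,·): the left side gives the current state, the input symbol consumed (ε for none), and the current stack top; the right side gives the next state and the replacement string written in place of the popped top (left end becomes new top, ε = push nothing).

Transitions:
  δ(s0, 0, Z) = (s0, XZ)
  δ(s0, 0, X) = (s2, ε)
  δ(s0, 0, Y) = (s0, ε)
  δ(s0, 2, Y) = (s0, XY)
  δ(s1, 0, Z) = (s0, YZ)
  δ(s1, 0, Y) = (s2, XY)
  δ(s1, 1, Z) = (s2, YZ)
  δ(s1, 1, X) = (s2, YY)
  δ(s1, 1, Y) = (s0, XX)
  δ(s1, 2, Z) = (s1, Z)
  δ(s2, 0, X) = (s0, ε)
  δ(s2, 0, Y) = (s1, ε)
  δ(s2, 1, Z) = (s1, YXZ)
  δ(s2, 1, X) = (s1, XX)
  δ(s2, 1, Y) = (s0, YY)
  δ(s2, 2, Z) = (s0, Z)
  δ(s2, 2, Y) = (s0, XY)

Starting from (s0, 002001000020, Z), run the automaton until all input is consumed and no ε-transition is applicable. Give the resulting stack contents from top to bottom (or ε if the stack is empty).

XZ

(s0, 002001000020, Z)
  read 0, top Z: go to s0, push XZ → (s0, 02001000020, XZ)
  read 0, top X: go to s2, push ε → (s2, 2001000020, Z)
  read 2, top Z: go to s0, push Z → (s0, 001000020, Z)
  read 0, top Z: go to s0, push XZ → (s0, 01000020, XZ)
  read 0, top X: go to s2, push ε → (s2, 1000020, Z)
  read 1, top Z: go to s1, push YXZ → (s1, 000020, YXZ)
  read 0, top Y: go to s2, push XY → (s2, 00020, XYXZ)
  read 0, top X: go to s0, push ε → (s0, 0020, YXZ)
  read 0, top Y: go to s0, push ε → (s0, 020, XZ)
  read 0, top X: go to s2, push ε → (s2, 20, Z)
  read 2, top Z: go to s0, push Z → (s0, 0, Z)
  read 0, top Z: go to s0, push XZ → (s0, ε, XZ)
All input consumed in state s0 with stack XZ.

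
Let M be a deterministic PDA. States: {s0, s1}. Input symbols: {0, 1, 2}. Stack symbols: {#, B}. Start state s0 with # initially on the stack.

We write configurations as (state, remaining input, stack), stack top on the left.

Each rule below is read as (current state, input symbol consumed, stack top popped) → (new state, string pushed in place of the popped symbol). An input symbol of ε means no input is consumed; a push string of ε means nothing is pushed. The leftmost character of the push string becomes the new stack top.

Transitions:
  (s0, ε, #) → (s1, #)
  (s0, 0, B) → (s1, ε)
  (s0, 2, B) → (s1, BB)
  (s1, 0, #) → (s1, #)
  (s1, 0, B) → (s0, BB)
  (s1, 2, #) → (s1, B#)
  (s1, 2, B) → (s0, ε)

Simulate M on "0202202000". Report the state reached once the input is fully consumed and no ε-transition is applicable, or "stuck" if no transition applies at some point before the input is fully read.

(s0, 0202202000, #)
  ε-move, top #: go to s1, push # → (s1, 0202202000, #)
  read 0, top #: go to s1, push # → (s1, 202202000, #)
  read 2, top #: go to s1, push B# → (s1, 02202000, B#)
  read 0, top B: go to s0, push BB → (s0, 2202000, BB#)
  read 2, top B: go to s1, push BB → (s1, 202000, BBB#)
  read 2, top B: go to s0, push ε → (s0, 02000, BB#)
  read 0, top B: go to s1, push ε → (s1, 2000, B#)
  read 2, top B: go to s0, push ε → (s0, 000, #)
  ε-move, top #: go to s1, push # → (s1, 000, #)
  read 0, top #: go to s1, push # → (s1, 00, #)
  read 0, top #: go to s1, push # → (s1, 0, #)
  read 0, top #: go to s1, push # → (s1, ε, #)
All input consumed; M is in state s1.

s1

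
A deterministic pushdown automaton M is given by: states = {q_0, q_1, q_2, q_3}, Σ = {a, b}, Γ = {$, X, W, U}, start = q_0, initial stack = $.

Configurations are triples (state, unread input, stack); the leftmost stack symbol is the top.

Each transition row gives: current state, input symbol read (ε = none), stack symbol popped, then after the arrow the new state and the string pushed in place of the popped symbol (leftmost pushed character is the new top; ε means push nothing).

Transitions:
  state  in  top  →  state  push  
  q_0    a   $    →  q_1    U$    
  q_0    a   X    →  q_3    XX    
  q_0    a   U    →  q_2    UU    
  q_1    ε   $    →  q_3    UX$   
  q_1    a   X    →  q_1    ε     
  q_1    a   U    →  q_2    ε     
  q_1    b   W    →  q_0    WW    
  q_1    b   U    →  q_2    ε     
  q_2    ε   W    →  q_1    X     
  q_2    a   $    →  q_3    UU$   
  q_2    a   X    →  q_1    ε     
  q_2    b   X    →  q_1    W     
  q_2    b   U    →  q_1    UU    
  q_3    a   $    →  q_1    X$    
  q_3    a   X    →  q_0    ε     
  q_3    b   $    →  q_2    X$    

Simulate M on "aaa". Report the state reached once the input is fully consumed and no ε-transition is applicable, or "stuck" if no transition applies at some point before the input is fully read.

(q_0, aaa, $) ⊢ (q_1, aa, U$) ⊢ (q_2, a, $) ⊢ (q_3, ε, UU$)
All input consumed; M is in state q_3.

q_3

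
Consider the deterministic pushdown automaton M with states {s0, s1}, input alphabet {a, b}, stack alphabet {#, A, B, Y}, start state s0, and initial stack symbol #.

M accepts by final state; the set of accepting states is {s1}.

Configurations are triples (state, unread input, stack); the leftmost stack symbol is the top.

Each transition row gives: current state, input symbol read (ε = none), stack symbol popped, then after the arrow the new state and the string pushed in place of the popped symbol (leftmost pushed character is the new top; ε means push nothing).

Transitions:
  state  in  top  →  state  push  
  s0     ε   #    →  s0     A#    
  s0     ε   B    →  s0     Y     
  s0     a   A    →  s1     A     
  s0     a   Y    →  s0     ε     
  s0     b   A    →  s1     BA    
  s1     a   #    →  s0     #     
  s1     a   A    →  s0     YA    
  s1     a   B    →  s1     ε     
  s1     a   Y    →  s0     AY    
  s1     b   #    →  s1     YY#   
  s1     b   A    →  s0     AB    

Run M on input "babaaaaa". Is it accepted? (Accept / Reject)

(s0, babaaaaa, #)
  ε-move, top #: go to s0, push A# → (s0, babaaaaa, A#)
  read b, top A: go to s1, push BA → (s1, abaaaaa, BA#)
  read a, top B: go to s1, push ε → (s1, baaaaa, A#)
  read b, top A: go to s0, push AB → (s0, aaaaa, AB#)
  read a, top A: go to s1, push A → (s1, aaaa, AB#)
  read a, top A: go to s0, push YA → (s0, aaa, YAB#)
  read a, top Y: go to s0, push ε → (s0, aa, AB#)
  read a, top A: go to s1, push A → (s1, a, AB#)
  read a, top A: go to s0, push YA → (s0, ε, YAB#)
All input consumed; state s0 ∉ F and no further ε-move applies.

Reject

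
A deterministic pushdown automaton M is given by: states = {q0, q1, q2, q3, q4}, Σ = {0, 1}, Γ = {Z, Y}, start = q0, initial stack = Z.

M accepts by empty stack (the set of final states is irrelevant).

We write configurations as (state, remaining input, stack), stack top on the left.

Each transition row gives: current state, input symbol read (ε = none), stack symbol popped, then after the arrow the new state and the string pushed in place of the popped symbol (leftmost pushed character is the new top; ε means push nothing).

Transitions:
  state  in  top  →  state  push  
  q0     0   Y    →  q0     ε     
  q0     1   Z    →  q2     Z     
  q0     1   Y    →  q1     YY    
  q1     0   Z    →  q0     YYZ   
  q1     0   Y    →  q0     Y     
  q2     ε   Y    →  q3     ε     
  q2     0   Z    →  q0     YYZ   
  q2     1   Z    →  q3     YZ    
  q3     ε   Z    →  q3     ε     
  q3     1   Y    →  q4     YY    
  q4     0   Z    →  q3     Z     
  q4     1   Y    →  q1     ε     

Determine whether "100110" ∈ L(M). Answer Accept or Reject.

Reject

(q0, 100110, Z)
  read 1, top Z: go to q2, push Z → (q2, 00110, Z)
  read 0, top Z: go to q0, push YYZ → (q0, 0110, YYZ)
  read 0, top Y: go to q0, push ε → (q0, 110, YZ)
  read 1, top Y: go to q1, push YY → (q1, 10, YYZ)
No transition applies at (q1, 10, YYZ); input not fully consumed.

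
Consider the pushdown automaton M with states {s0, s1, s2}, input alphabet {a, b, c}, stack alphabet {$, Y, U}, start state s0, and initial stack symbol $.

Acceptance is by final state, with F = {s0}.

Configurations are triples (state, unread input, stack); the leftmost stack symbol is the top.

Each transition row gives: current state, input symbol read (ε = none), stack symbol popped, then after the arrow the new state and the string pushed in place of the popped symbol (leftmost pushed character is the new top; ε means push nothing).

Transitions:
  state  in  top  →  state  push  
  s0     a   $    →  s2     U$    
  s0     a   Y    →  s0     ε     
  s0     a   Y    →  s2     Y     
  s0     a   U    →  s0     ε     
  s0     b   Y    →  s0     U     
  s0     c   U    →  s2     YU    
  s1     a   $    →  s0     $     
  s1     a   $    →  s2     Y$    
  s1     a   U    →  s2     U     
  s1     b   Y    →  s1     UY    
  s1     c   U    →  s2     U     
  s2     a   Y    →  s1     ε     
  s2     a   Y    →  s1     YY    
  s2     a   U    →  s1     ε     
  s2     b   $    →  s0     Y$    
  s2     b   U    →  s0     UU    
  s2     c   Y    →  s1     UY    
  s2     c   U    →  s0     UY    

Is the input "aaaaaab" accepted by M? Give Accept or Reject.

One accepting computation: (s0, aaaaaab, $) ⊢ (s2, aaaaab, U$) ⊢ (s1, aaaab, $) ⊢ (s2, aaab, Y$) ⊢ (s1, aab, $) ⊢ (s0, ab, $) ⊢ (s2, b, U$) ⊢ (s0, ε, UU$)
All input consumed and state s0 ∈ F.

Accept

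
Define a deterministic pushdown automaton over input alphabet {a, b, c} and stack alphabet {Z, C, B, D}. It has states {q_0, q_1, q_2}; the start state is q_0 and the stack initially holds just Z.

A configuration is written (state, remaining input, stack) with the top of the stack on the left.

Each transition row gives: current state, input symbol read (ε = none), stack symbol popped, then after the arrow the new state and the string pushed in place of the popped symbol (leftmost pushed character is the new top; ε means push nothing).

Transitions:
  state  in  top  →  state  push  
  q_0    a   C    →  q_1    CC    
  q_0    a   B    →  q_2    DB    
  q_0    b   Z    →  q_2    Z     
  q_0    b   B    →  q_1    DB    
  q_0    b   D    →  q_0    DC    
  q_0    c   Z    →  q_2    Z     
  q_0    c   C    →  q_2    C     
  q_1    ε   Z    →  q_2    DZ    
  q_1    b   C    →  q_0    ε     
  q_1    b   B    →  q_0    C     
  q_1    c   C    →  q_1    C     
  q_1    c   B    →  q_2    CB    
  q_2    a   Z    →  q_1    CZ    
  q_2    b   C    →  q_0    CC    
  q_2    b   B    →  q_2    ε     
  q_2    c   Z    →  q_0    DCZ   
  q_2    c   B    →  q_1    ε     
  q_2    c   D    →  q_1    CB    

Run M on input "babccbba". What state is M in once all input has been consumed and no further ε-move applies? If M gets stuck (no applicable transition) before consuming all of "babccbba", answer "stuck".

stuck

(q_0, babccbba, Z)
  read b, top Z: go to q_2, push Z → (q_2, abccbba, Z)
  read a, top Z: go to q_1, push CZ → (q_1, bccbba, CZ)
  read b, top C: go to q_0, push ε → (q_0, ccbba, Z)
  read c, top Z: go to q_2, push Z → (q_2, cbba, Z)
  read c, top Z: go to q_0, push DCZ → (q_0, bba, DCZ)
  read b, top D: go to q_0, push DC → (q_0, ba, DCCZ)
  read b, top D: go to q_0, push DC → (q_0, a, DCCCZ)
No transition for (q_0, a, top D); M blocks with input a remaining.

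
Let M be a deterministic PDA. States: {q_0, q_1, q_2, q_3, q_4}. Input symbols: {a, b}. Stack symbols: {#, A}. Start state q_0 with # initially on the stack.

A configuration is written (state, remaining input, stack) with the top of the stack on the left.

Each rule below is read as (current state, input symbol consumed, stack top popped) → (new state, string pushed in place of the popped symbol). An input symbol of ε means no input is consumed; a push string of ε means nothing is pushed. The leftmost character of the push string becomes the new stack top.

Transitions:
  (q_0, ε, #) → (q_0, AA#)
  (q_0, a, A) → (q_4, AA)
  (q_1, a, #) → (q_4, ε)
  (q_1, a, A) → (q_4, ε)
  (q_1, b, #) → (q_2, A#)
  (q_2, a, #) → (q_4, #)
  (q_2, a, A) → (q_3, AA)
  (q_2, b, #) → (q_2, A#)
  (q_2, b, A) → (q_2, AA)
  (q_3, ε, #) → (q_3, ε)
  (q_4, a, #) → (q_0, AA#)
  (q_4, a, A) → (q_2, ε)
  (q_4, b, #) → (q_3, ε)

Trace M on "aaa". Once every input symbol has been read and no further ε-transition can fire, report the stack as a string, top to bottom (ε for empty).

AAA#

(q_0, aaa, #) ⊢ (q_0, aaa, AA#) ⊢ (q_4, aa, AAA#) ⊢ (q_2, a, AA#) ⊢ (q_3, ε, AAA#)
All input consumed in state q_3 with stack AAA#.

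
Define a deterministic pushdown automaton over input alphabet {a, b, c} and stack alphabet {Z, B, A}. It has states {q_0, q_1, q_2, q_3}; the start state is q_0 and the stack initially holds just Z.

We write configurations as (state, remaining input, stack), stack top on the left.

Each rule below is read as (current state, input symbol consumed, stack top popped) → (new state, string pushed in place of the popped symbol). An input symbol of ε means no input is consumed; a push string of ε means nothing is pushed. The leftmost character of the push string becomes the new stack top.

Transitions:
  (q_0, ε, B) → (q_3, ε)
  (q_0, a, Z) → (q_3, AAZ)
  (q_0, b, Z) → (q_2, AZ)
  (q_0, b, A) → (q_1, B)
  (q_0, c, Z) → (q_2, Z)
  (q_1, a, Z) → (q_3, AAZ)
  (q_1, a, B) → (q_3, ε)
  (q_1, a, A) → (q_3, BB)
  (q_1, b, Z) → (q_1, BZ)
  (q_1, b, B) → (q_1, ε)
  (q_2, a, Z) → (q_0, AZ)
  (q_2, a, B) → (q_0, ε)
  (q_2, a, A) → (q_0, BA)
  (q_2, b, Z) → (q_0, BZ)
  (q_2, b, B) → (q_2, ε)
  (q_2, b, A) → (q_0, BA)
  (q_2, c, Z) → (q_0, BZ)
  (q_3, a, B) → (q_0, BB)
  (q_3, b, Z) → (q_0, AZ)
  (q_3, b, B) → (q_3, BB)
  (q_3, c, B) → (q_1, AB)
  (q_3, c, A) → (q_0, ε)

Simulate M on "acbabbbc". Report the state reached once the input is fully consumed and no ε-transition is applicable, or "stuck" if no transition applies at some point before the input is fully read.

(q_0, acbabbbc, Z) ⊢ (q_3, cbabbbc, AAZ) ⊢ (q_0, babbbc, AZ) ⊢ (q_1, abbbc, BZ) ⊢ (q_3, bbbc, Z) ⊢ (q_0, bbc, AZ) ⊢ (q_1, bc, BZ) ⊢ (q_1, c, Z)
No transition for (q_1, c, top Z); M blocks with input c remaining.

stuck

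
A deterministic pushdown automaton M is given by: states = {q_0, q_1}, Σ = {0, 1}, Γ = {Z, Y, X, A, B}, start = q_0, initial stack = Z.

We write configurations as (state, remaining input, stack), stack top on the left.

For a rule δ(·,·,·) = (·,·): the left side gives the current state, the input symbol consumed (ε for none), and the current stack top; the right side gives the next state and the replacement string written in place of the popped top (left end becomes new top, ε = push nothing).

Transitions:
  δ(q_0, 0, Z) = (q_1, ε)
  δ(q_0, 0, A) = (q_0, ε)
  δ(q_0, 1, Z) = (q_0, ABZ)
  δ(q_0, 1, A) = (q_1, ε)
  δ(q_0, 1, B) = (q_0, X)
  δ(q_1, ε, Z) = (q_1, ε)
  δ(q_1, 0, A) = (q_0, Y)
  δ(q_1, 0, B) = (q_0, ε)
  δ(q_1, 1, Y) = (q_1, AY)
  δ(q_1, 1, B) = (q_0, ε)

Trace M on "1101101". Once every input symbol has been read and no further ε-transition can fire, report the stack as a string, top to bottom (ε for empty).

(q_0, 1101101, Z)
  read 1, top Z: go to q_0, push ABZ → (q_0, 101101, ABZ)
  read 1, top A: go to q_1, push ε → (q_1, 01101, BZ)
  read 0, top B: go to q_0, push ε → (q_0, 1101, Z)
  read 1, top Z: go to q_0, push ABZ → (q_0, 101, ABZ)
  read 1, top A: go to q_1, push ε → (q_1, 01, BZ)
  read 0, top B: go to q_0, push ε → (q_0, 1, Z)
  read 1, top Z: go to q_0, push ABZ → (q_0, ε, ABZ)
All input consumed in state q_0 with stack ABZ.

ABZ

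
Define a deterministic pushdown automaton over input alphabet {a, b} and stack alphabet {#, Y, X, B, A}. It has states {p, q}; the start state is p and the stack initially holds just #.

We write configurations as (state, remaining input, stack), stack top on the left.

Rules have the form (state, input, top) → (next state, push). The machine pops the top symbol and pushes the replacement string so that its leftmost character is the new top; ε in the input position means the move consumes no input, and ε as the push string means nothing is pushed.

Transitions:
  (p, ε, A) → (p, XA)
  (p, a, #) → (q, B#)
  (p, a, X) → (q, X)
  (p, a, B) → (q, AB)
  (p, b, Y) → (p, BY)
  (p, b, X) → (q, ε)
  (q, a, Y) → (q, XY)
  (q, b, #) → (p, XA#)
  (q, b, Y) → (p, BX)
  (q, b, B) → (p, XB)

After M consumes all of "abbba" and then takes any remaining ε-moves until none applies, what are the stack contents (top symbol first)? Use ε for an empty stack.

(p, abbba, #)
  read a, top #: go to q, push B# → (q, bbba, B#)
  read b, top B: go to p, push XB → (p, bba, XB#)
  read b, top X: go to q, push ε → (q, ba, B#)
  read b, top B: go to p, push XB → (p, a, XB#)
  read a, top X: go to q, push X → (q, ε, XB#)
All input consumed in state q with stack XB#.

XB#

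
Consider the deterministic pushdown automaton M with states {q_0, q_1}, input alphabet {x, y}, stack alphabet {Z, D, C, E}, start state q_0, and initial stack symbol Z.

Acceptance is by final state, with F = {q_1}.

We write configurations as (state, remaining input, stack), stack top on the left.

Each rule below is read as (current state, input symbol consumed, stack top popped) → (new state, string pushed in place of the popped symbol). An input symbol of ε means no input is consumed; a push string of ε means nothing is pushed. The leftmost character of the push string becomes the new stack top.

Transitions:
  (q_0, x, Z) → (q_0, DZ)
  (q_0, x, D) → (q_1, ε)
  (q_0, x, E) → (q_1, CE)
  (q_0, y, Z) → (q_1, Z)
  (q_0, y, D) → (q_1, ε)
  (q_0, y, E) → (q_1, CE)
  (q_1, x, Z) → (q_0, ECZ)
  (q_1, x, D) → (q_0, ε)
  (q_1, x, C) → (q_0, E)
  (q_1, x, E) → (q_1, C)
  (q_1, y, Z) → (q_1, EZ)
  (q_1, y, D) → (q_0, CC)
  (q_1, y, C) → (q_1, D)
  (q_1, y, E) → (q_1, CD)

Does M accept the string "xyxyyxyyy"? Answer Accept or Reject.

Reject

(q_0, xyxyyxyyy, Z)
  read x, top Z: go to q_0, push DZ → (q_0, yxyyxyyy, DZ)
  read y, top D: go to q_1, push ε → (q_1, xyyxyyy, Z)
  read x, top Z: go to q_0, push ECZ → (q_0, yyxyyy, ECZ)
  read y, top E: go to q_1, push CE → (q_1, yxyyy, CECZ)
  read y, top C: go to q_1, push D → (q_1, xyyy, DECZ)
  read x, top D: go to q_0, push ε → (q_0, yyy, ECZ)
  read y, top E: go to q_1, push CE → (q_1, yy, CECZ)
  read y, top C: go to q_1, push D → (q_1, y, DECZ)
  read y, top D: go to q_0, push CC → (q_0, ε, CCECZ)
All input consumed; state q_0 ∉ F and no further ε-move applies.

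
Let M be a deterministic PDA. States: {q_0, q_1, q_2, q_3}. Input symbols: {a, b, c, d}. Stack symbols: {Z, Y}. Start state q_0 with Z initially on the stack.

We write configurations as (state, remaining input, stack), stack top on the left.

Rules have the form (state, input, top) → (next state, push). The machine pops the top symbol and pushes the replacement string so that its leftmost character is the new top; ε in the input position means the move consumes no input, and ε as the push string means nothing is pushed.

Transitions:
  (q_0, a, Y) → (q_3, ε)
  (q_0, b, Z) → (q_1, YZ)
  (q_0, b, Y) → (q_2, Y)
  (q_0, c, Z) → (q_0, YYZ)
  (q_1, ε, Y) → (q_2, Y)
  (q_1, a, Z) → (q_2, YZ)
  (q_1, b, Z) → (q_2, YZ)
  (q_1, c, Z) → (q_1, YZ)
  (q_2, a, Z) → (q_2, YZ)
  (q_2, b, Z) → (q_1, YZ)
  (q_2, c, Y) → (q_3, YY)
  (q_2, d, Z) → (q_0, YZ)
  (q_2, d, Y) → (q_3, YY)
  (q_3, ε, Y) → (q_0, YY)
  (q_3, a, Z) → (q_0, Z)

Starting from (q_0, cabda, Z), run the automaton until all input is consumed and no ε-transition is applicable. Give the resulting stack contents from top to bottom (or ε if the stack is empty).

YYYYZ

(q_0, cabda, Z)
  read c, top Z: go to q_0, push YYZ → (q_0, abda, YYZ)
  read a, top Y: go to q_3, push ε → (q_3, bda, YZ)
  ε-move, top Y: go to q_0, push YY → (q_0, bda, YYZ)
  read b, top Y: go to q_2, push Y → (q_2, da, YYZ)
  read d, top Y: go to q_3, push YY → (q_3, a, YYYZ)
  ε-move, top Y: go to q_0, push YY → (q_0, a, YYYYZ)
  read a, top Y: go to q_3, push ε → (q_3, ε, YYYZ)
  ε-move, top Y: go to q_0, push YY → (q_0, ε, YYYYZ)
All input consumed in state q_0 with stack YYYYZ.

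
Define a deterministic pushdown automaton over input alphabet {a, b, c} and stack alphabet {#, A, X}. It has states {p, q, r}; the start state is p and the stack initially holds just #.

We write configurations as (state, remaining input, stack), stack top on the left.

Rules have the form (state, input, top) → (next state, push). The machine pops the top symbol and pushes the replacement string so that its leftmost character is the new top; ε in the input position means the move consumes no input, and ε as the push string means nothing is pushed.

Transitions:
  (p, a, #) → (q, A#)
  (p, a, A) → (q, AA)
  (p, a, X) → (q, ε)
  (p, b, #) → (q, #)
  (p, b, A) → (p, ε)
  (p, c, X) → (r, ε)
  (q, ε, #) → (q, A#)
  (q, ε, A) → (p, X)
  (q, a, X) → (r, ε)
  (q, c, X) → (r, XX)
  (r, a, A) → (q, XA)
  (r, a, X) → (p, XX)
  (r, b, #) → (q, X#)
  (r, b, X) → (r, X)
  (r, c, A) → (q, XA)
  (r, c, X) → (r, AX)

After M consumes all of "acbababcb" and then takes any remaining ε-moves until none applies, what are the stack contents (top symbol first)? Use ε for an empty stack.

(p, acbababcb, #)
  read a, top #: go to q, push A# → (q, cbababcb, A#)
  ε-move, top A: go to p, push X → (p, cbababcb, X#)
  read c, top X: go to r, push ε → (r, bababcb, #)
  read b, top #: go to q, push X# → (q, ababcb, X#)
  read a, top X: go to r, push ε → (r, babcb, #)
  read b, top #: go to q, push X# → (q, abcb, X#)
  read a, top X: go to r, push ε → (r, bcb, #)
  read b, top #: go to q, push X# → (q, cb, X#)
  read c, top X: go to r, push XX → (r, b, XX#)
  read b, top X: go to r, push X → (r, ε, XX#)
All input consumed in state r with stack XX#.

XX#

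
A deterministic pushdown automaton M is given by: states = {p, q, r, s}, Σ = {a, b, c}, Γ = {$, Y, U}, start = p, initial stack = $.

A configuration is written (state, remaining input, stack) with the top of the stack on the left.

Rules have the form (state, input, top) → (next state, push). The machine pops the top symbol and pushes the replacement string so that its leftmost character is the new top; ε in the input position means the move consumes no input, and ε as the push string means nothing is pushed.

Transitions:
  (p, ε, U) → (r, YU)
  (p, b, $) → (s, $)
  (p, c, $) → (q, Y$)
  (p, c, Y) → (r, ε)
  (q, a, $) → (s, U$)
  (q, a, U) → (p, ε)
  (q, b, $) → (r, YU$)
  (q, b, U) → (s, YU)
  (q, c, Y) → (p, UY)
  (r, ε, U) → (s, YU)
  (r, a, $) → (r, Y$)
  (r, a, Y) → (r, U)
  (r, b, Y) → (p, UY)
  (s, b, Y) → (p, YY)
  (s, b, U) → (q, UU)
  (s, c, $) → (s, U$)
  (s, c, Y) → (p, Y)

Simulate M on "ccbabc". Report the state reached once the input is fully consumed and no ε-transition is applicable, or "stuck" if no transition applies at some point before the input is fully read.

(p, ccbabc, $)
  read c, top $: go to q, push Y$ → (q, cbabc, Y$)
  read c, top Y: go to p, push UY → (p, babc, UY$)
  ε-move, top U: go to r, push YU → (r, babc, YUY$)
  read b, top Y: go to p, push UY → (p, abc, UYUY$)
  ε-move, top U: go to r, push YU → (r, abc, YUYUY$)
  read a, top Y: go to r, push U → (r, bc, UUYUY$)
  ε-move, top U: go to s, push YU → (s, bc, YUUYUY$)
  read b, top Y: go to p, push YY → (p, c, YYUUYUY$)
  read c, top Y: go to r, push ε → (r, ε, YUUYUY$)
All input consumed; M is in state r.

r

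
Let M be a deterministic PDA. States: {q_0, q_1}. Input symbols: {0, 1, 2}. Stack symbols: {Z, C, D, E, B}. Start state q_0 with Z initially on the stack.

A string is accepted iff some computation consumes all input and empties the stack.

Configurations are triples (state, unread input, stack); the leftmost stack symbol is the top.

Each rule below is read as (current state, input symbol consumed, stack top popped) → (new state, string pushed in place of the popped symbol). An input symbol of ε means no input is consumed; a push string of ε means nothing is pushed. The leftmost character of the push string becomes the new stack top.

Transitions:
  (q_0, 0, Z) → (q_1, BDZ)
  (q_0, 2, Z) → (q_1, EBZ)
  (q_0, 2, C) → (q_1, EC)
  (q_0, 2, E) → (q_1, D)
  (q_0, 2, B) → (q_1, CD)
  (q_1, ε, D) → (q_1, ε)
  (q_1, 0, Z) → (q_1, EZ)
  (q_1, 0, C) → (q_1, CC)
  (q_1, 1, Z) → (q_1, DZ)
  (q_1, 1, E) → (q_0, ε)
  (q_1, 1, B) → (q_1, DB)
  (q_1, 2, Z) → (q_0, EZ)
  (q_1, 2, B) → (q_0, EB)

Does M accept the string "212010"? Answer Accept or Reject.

(q_0, 212010, Z)
  read 2, top Z: go to q_1, push EBZ → (q_1, 12010, EBZ)
  read 1, top E: go to q_0, push ε → (q_0, 2010, BZ)
  read 2, top B: go to q_1, push CD → (q_1, 010, CDZ)
  read 0, top C: go to q_1, push CC → (q_1, 10, CCDZ)
No transition applies at (q_1, 10, CCDZ); input not fully consumed.

Reject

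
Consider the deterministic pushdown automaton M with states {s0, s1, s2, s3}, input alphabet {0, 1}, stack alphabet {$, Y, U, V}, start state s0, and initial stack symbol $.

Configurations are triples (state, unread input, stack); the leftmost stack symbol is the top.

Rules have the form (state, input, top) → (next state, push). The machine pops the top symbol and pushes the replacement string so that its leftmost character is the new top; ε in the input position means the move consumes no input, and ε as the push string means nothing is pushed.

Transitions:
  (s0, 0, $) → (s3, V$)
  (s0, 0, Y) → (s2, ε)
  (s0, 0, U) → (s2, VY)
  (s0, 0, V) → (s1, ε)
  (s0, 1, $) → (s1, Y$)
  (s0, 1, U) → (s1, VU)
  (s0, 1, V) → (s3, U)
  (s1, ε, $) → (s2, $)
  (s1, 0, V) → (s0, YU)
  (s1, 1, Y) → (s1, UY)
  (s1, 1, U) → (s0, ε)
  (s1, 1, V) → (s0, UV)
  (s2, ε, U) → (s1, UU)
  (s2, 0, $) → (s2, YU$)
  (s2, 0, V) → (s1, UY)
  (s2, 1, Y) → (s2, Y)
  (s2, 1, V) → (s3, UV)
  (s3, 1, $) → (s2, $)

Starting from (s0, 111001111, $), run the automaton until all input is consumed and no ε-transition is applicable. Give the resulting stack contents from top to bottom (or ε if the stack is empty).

YU$

(s0, 111001111, $)
  read 1, top $: go to s1, push Y$ → (s1, 11001111, Y$)
  read 1, top Y: go to s1, push UY → (s1, 1001111, UY$)
  read 1, top U: go to s0, push ε → (s0, 001111, Y$)
  read 0, top Y: go to s2, push ε → (s2, 01111, $)
  read 0, top $: go to s2, push YU$ → (s2, 1111, YU$)
  read 1, top Y: go to s2, push Y → (s2, 111, YU$)
  read 1, top Y: go to s2, push Y → (s2, 11, YU$)
  read 1, top Y: go to s2, push Y → (s2, 1, YU$)
  read 1, top Y: go to s2, push Y → (s2, ε, YU$)
All input consumed in state s2 with stack YU$.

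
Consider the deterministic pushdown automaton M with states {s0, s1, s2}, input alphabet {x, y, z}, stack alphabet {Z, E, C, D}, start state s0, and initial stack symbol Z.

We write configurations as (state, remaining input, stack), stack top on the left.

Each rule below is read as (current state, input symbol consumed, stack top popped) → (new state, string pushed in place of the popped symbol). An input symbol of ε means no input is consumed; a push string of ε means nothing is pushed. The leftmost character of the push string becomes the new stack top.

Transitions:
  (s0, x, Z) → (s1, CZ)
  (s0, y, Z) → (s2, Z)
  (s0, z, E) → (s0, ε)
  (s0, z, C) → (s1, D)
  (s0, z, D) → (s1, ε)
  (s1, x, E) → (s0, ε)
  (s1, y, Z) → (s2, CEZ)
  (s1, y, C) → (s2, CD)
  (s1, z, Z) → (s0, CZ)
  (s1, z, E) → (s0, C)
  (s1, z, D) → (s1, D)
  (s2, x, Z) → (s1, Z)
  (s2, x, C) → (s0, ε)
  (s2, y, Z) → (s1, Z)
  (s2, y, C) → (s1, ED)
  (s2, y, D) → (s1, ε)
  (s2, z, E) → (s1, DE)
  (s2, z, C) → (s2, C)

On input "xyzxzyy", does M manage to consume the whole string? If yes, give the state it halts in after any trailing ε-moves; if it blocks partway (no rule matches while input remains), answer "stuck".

(s0, xyzxzyy, Z)
  read x, top Z: go to s1, push CZ → (s1, yzxzyy, CZ)
  read y, top C: go to s2, push CD → (s2, zxzyy, CDZ)
  read z, top C: go to s2, push C → (s2, xzyy, CDZ)
  read x, top C: go to s0, push ε → (s0, zyy, DZ)
  read z, top D: go to s1, push ε → (s1, yy, Z)
  read y, top Z: go to s2, push CEZ → (s2, y, CEZ)
  read y, top C: go to s1, push ED → (s1, ε, EDEZ)
All input consumed; M is in state s1.

s1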